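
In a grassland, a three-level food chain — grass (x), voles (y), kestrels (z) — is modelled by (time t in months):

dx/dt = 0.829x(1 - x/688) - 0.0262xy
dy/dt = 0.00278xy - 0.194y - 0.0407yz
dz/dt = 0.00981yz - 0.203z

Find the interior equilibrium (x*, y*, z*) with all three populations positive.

From dz/dt = 0: 0.00981y* = 0.203, so y* = 20.7.
From dx/dt = 0: 0.829(1 - x*/688) = 0.0262·20.7, giving x* = 688·(1 - 0.654) = 238.
From dy/dt = 0: 0.00278·238 - 0.194 = 0.0407z*, so z* = 0.468/0.0407 = 11.5.

x* ≈ 238, y* ≈ 20.7, z* ≈ 11.5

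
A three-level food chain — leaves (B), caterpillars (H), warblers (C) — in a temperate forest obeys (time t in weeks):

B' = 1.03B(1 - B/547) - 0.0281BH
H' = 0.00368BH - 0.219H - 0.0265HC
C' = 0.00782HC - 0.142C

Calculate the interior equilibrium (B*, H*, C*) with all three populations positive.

From dC/dt = 0: 0.00782H* = 0.142, so H* = 18.2.
From dB/dt = 0: 1.03(1 - B*/547) = 0.0281·18.2, giving B* = 547·(1 - 0.495) = 276.
From dH/dt = 0: 0.00368·276 - 0.219 = 0.0265C*, so C* = 0.797/0.0265 = 30.1.

B* ≈ 276, H* ≈ 18.2, C* ≈ 30.1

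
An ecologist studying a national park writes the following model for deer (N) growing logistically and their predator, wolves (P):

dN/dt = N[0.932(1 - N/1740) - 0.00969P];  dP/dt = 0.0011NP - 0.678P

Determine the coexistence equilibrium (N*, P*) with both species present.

N* ≈ 616, P* ≈ 62.1

From dP/dt = 0 with P > 0: 0.0011N* = 0.678, so N* = 616.
Substitute into dN/dt = 0: 0.932(1 - 616/1740) = 0.00969P*.
The bracket is 0.646, giving P* = 0.602/0.00969 = 62.1.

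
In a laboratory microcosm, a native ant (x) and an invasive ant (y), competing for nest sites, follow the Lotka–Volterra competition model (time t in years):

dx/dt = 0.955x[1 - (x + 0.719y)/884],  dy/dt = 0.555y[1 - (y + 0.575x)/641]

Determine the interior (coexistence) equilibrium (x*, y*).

Setting both brackets to zero gives the nullclines x + 0.719y = 884 and 0.575x + y = 641.
Substituting y = 641 - 0.575x into the first: x(1 - 0.719·0.575) = 884 - 0.719·641.
So x* = 423/0.587 = 721, and then y* = 641 - 0.575·721 = 226.

x* ≈ 721, y* ≈ 226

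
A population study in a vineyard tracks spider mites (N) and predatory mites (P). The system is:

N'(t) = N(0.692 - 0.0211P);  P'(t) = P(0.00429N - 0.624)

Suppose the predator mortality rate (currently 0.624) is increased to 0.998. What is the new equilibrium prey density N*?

N* ≈ 233

At the interior fixed point, setting dP/dt = 0 with P > 0 fixes N* = (predator death rate)/(NP coefficient) — independent of the other coefficients.
With the change, N* = 0.998/0.00429 = 233; it rises from 145.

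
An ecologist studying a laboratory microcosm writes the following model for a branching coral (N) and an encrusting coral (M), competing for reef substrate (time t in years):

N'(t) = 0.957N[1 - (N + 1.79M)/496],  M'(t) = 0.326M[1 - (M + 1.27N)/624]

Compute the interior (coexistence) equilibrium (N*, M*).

Setting both brackets to zero gives the nullclines N + 1.79M = 496 and 1.27N + M = 624.
Substituting M = 624 - 1.27N into the first: N(1 - 1.79·1.27) = 496 - 1.79·624.
So N* = -621/-1.27 = 488, and then M* = 624 - 1.27·488 = 4.65.

N* ≈ 488, M* ≈ 4.65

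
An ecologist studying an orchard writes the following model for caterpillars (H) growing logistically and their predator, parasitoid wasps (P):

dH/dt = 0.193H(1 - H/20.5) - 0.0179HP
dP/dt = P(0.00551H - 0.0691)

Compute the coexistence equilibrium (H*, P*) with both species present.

From dP/dt = 0 with P > 0: 0.00551H* = 0.0691, so H* = 12.5.
Substitute into dH/dt = 0: 0.193(1 - 12.5/20.5) = 0.0179P*.
The bracket is 0.388, giving P* = 0.0749/0.0179 = 4.19.

H* ≈ 12.5, P* ≈ 4.19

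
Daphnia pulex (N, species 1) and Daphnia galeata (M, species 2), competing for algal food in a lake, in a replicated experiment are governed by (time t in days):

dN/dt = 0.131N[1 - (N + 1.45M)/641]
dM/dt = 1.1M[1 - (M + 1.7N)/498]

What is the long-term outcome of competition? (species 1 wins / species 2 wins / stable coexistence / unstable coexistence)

Compare the nullcline intercepts: K1/α12 = 641/1.45 = 442 < K2 = 498; K2/α21 = 498/1.7 = 293 < K1 = 641.
Since both are reversed, neither can invade when rare; the interior point is a saddle.

unstable coexistence (outcome depends on initial conditions)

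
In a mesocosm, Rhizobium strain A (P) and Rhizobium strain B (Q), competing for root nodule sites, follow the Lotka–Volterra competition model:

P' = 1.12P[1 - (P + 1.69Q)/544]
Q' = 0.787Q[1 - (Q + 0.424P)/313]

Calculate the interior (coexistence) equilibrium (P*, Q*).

P* ≈ 53, Q* ≈ 291

Setting both brackets to zero gives the nullclines P + 1.69Q = 544 and 0.424P + Q = 313.
Substituting Q = 313 - 0.424P into the first: P(1 - 1.69·0.424) = 544 - 1.69·313.
So P* = 15/0.283 = 53, and then Q* = 313 - 0.424·53 = 291.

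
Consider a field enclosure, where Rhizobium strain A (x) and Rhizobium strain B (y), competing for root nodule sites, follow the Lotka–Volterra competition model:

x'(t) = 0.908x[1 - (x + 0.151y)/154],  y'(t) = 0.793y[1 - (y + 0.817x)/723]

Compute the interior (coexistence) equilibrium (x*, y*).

x* ≈ 51.1, y* ≈ 681

Setting both brackets to zero gives the nullclines x + 0.151y = 154 and 0.817x + y = 723.
Substituting y = 723 - 0.817x into the first: x(1 - 0.151·0.817) = 154 - 0.151·723.
So x* = 44.8/0.877 = 51.1, and then y* = 723 - 0.817·51.1 = 681.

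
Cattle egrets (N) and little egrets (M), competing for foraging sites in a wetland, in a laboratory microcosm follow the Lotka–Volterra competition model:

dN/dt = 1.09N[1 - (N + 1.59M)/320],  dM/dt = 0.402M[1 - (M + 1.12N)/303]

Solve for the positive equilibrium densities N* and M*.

Setting both brackets to zero gives the nullclines N + 1.59M = 320 and 1.12N + M = 303.
Substituting M = 303 - 1.12N into the first: N(1 - 1.59·1.12) = 320 - 1.59·303.
So N* = -162/-0.781 = 207, and then M* = 303 - 1.12·207 = 71.

N* ≈ 207, M* ≈ 71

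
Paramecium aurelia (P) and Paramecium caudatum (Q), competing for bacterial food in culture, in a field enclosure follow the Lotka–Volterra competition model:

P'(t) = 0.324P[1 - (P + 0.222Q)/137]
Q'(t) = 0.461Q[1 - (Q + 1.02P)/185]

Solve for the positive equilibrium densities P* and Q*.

P* ≈ 124, Q* ≈ 58.5

Setting both brackets to zero gives the nullclines P + 0.222Q = 137 and 1.02P + Q = 185.
Substituting Q = 185 - 1.02P into the first: P(1 - 0.222·1.02) = 137 - 0.222·185.
So P* = 95.9/0.774 = 124, and then Q* = 185 - 1.02·124 = 58.5.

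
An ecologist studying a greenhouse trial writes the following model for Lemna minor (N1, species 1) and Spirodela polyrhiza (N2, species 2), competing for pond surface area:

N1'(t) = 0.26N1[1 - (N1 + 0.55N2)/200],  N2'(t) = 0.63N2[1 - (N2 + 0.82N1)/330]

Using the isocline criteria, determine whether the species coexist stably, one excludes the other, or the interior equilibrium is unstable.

Compare the nullcline intercepts: K1/α12 = 200/0.55 = 364 > K2 = 330; K2/α21 = 330/0.82 = 402 > K1 = 200.
Since both inequalities hold, each species can invade when rare, so the interior equilibrium is stable.

stable coexistence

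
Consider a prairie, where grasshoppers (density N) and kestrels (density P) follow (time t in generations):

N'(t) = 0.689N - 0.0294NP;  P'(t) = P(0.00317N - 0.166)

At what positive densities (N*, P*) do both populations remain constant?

Set dP/dt = 0 with P > 0: 0.00317N - 0.166 = 0, so N* = 0.166/0.00317 = 52.4.
Set dN/dt = 0 with N > 0: 0.689 - 0.0294P = 0, so P* = 0.689/0.0294 = 23.4.

N* ≈ 52.4, P* ≈ 23.4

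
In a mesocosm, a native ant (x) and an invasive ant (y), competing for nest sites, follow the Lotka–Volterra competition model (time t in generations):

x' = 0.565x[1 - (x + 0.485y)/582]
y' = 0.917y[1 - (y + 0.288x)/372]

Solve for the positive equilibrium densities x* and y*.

x* ≈ 467, y* ≈ 238

Setting both brackets to zero gives the nullclines x + 0.485y = 582 and 0.288x + y = 372.
Substituting y = 372 - 0.288x into the first: x(1 - 0.485·0.288) = 582 - 0.485·372.
So x* = 402/0.86 = 467, and then y* = 372 - 0.288·467 = 238.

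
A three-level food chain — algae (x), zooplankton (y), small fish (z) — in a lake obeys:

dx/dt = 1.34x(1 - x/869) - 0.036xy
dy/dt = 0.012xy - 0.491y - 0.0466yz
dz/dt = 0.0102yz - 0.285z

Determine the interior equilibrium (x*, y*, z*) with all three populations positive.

From dz/dt = 0: 0.0102y* = 0.285, so y* = 27.9.
From dx/dt = 0: 1.34(1 - x*/869) = 0.036·27.9, giving x* = 869·(1 - 0.751) = 217.
From dy/dt = 0: 0.012·217 - 0.491 = 0.0466z*, so z* = 2.11/0.0466 = 45.3.

x* ≈ 217, y* ≈ 27.9, z* ≈ 45.3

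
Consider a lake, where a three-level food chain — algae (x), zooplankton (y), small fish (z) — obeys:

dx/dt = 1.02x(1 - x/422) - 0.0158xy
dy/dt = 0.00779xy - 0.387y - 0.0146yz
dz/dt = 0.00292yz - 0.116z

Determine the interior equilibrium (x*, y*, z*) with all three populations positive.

From dz/dt = 0: 0.00292y* = 0.116, so y* = 39.7.
From dx/dt = 0: 1.02(1 - x*/422) = 0.0158·39.7, giving x* = 422·(1 - 0.615) = 162.
From dy/dt = 0: 0.00779·162 - 0.387 = 0.0146z*, so z* = 0.877/0.0146 = 60.1.

x* ≈ 162, y* ≈ 39.7, z* ≈ 60.1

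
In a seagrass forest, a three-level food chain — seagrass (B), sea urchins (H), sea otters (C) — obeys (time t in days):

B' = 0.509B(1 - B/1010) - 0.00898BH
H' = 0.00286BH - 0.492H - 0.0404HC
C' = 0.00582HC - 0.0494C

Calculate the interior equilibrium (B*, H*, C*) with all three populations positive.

From dC/dt = 0: 0.00582H* = 0.0494, so H* = 8.49.
From dB/dt = 0: 0.509(1 - B*/1010) = 0.00898·8.49, giving B* = 1010·(1 - 0.15) = 859.
From dH/dt = 0: 0.00286·859 - 0.492 = 0.0404C*, so C* = 1.96/0.0404 = 48.6.

B* ≈ 859, H* ≈ 8.49, C* ≈ 48.6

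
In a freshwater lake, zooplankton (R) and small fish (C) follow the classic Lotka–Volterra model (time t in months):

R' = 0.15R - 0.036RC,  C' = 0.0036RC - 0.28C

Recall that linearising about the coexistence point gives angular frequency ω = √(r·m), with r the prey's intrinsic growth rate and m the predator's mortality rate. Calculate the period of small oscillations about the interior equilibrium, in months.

Here r = 0.15 and m = 0.28, so r·m = 0.042.
ω = √0.042 = 0.205 per month, hence T = 2π/ω ≈ 30.7 months.

T ≈ 30.7 months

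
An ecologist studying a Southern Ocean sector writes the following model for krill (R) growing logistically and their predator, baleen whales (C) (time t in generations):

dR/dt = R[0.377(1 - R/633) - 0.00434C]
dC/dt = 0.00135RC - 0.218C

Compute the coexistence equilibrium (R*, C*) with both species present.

From dC/dt = 0 with C > 0: 0.00135R* = 0.218, so R* = 161.
Substitute into dR/dt = 0: 0.377(1 - 161/633) = 0.00434C*.
The bracket is 0.745, giving C* = 0.281/0.00434 = 64.7.

R* ≈ 161, C* ≈ 64.7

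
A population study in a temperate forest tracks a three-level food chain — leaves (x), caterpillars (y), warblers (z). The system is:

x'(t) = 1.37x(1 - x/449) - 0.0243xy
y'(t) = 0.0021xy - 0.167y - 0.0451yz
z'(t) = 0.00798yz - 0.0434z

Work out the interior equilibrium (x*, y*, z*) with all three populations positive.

From dz/dt = 0: 0.00798y* = 0.0434, so y* = 5.44.
From dx/dt = 0: 1.37(1 - x*/449) = 0.0243·5.44, giving x* = 449·(1 - 0.0965) = 406.
From dy/dt = 0: 0.0021·406 - 0.167 = 0.0451z*, so z* = 0.685/0.0451 = 15.2.

x* ≈ 406, y* ≈ 5.44, z* ≈ 15.2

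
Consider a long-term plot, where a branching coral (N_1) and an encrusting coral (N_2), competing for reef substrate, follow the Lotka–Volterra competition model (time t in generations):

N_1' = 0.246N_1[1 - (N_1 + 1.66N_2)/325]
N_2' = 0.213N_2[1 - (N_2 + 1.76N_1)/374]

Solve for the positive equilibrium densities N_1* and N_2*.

N_1* ≈ 154, N_2* ≈ 103

Setting both brackets to zero gives the nullclines N_1 + 1.66N_2 = 325 and 1.76N_1 + N_2 = 374.
Substituting N_2 = 374 - 1.76N_1 into the first: N_1(1 - 1.66·1.76) = 325 - 1.66·374.
So N_1* = -296/-1.92 = 154, and then N_2* = 374 - 1.76·154 = 103.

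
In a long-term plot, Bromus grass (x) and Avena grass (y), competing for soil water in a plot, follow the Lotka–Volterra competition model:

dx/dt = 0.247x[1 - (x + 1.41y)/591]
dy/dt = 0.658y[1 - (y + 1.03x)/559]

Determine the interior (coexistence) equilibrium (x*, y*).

x* ≈ 436, y* ≈ 110

Setting both brackets to zero gives the nullclines x + 1.41y = 591 and 1.03x + y = 559.
Substituting y = 559 - 1.03x into the first: x(1 - 1.41·1.03) = 591 - 1.41·559.
So x* = -197/-0.452 = 436, and then y* = 559 - 1.03·436 = 110.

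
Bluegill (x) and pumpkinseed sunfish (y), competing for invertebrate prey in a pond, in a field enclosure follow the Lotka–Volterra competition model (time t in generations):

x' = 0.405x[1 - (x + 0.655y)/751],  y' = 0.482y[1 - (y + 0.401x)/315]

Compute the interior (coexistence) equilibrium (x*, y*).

x* ≈ 739, y* ≈ 18.8

Setting both brackets to zero gives the nullclines x + 0.655y = 751 and 0.401x + y = 315.
Substituting y = 315 - 0.401x into the first: x(1 - 0.655·0.401) = 751 - 0.655·315.
So x* = 545/0.737 = 739, and then y* = 315 - 0.401·739 = 18.8.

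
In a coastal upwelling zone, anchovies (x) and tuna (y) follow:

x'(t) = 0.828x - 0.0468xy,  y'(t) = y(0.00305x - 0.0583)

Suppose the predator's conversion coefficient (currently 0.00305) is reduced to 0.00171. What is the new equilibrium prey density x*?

x* ≈ 34.1

At the interior fixed point, setting dy/dt = 0 with y > 0 fixes x* = (predator death rate)/(xy coefficient) — independent of the other coefficients.
With the change, x* = 0.0583/0.00171 = 34.1; it rises from 19.1.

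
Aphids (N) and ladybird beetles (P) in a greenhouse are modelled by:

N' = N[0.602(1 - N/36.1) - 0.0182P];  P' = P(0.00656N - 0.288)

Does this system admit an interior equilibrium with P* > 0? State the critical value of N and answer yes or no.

Threshold N = 43.9; K < 43.9, so no, the predator goes extinct.

The predator equation gives dP/dt > 0 only when N > 0.288/0.00656 = 43.9.
Without the predator, N → K = 36.1. Since 36.1 < 43.9, the predator cannot invade.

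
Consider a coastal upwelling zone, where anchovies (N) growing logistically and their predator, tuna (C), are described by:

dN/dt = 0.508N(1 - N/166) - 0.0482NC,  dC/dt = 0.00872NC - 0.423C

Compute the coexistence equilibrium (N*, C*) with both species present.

N* ≈ 48.5, C* ≈ 7.46

From dC/dt = 0 with C > 0: 0.00872N* = 0.423, so N* = 48.5.
Substitute into dN/dt = 0: 0.508(1 - 48.5/166) = 0.0482C*.
The bracket is 0.708, giving C* = 0.36/0.0482 = 7.46.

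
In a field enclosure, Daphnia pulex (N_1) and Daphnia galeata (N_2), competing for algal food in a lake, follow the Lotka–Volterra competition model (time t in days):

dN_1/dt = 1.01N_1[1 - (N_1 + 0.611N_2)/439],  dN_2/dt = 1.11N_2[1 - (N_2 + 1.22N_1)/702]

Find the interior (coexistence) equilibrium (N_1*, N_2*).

N_1* ≈ 39.6, N_2* ≈ 654

Setting both brackets to zero gives the nullclines N_1 + 0.611N_2 = 439 and 1.22N_1 + N_2 = 702.
Substituting N_2 = 702 - 1.22N_1 into the first: N_1(1 - 0.611·1.22) = 439 - 0.611·702.
So N_1* = 10.1/0.255 = 39.6, and then N_2* = 702 - 1.22·39.6 = 654.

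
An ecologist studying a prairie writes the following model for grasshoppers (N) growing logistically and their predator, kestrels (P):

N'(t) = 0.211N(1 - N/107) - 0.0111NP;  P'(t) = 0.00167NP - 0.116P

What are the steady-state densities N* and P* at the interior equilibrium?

From dP/dt = 0 with P > 0: 0.00167N* = 0.116, so N* = 69.5.
Substitute into dN/dt = 0: 0.211(1 - 69.5/107) = 0.0111P*.
The bracket is 0.351, giving P* = 0.074/0.0111 = 6.67.

N* ≈ 69.5, P* ≈ 6.67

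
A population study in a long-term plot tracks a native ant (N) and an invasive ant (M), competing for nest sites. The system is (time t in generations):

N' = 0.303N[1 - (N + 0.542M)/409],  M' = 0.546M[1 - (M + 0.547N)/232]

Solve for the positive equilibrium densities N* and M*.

Setting both brackets to zero gives the nullclines N + 0.542M = 409 and 0.547N + M = 232.
Substituting M = 232 - 0.547N into the first: N(1 - 0.542·0.547) = 409 - 0.542·232.
So N* = 283/0.704 = 403, and then M* = 232 - 0.547·403 = 11.8.

N* ≈ 403, M* ≈ 11.8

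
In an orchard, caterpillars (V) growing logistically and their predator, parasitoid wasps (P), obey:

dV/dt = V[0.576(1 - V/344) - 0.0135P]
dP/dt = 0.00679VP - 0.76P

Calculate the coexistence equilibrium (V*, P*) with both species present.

V* ≈ 112, P* ≈ 28.8

From dP/dt = 0 with P > 0: 0.00679V* = 0.76, so V* = 112.
Substitute into dV/dt = 0: 0.576(1 - 112/344) = 0.0135P*.
The bracket is 0.675, giving P* = 0.389/0.0135 = 28.8.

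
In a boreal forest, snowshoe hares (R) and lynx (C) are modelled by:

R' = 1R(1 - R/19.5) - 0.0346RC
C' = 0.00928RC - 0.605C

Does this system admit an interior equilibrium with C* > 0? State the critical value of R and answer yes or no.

Threshold R = 65.2; K < 65.2, so no, the predator goes extinct.

The predator equation gives dC/dt > 0 only when R > 0.605/0.00928 = 65.2.
Without the predator, R → K = 19.5. Since 19.5 < 65.2, the predator cannot invade.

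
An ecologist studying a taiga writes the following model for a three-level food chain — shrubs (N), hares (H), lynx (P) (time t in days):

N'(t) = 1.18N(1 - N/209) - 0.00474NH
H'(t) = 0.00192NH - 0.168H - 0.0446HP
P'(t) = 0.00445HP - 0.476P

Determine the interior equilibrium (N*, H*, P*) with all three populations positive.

N* ≈ 119, H* ≈ 107, P* ≈ 1.36

From dP/dt = 0: 0.00445H* = 0.476, so H* = 107.
From dN/dt = 0: 1.18(1 - N*/209) = 0.00474·107, giving N* = 209·(1 - 0.43) = 119.
From dH/dt = 0: 0.00192·119 - 0.168 = 0.0446P*, so P* = 0.0609/0.0446 = 1.36.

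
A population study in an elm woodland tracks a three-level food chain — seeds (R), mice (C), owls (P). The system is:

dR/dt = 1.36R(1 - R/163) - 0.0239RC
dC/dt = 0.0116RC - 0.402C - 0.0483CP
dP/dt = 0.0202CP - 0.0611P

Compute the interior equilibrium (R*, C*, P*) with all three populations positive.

R* ≈ 154, C* ≈ 3.02, P* ≈ 28.7

From dP/dt = 0: 0.0202C* = 0.0611, so C* = 3.02.
From dR/dt = 0: 1.36(1 - R*/163) = 0.0239·3.02, giving R* = 163·(1 - 0.0532) = 154.
From dC/dt = 0: 0.0116·154 - 0.402 = 0.0483P*, so P* = 1.39/0.0483 = 28.7.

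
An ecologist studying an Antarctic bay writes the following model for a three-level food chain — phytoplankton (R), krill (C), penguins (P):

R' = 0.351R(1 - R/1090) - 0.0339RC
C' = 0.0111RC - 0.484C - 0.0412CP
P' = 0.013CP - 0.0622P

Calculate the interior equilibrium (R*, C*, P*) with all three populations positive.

R* ≈ 586, C* ≈ 4.78, P* ≈ 146

From dP/dt = 0: 0.013C* = 0.0622, so C* = 4.78.
From dR/dt = 0: 0.351(1 - R*/1090) = 0.0339·4.78, giving R* = 1090·(1 - 0.462) = 586.
From dC/dt = 0: 0.0111·586 - 0.484 = 0.0412P*, so P* = 6.02/0.0412 = 146.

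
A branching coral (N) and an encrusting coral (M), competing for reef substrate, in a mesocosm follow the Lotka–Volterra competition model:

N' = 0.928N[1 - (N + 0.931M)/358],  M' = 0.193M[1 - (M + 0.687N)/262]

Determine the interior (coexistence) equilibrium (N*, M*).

Setting both brackets to zero gives the nullclines N + 0.931M = 358 and 0.687N + M = 262.
Substituting M = 262 - 0.687N into the first: N(1 - 0.931·0.687) = 358 - 0.931·262.
So N* = 114/0.36 = 317, and then M* = 262 - 0.687·317 = 44.5.

N* ≈ 317, M* ≈ 44.5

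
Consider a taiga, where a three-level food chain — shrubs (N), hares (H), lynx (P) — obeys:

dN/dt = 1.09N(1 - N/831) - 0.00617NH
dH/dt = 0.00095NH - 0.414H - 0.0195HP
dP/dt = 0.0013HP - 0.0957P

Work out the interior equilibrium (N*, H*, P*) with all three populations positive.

N* ≈ 485, H* ≈ 73.6, P* ≈ 2.38

From dP/dt = 0: 0.0013H* = 0.0957, so H* = 73.6.
From dN/dt = 0: 1.09(1 - N*/831) = 0.00617·73.6, giving N* = 831·(1 - 0.417) = 485.
From dH/dt = 0: 0.00095·485 - 0.414 = 0.0195P*, so P* = 0.0465/0.0195 = 2.38.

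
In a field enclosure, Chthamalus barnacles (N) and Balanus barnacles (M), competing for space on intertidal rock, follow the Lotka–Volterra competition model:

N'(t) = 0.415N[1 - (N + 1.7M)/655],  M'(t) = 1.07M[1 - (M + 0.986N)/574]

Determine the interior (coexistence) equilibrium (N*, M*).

N* ≈ 474, M* ≈ 106

Setting both brackets to zero gives the nullclines N + 1.7M = 655 and 0.986N + M = 574.
Substituting M = 574 - 0.986N into the first: N(1 - 1.7·0.986) = 655 - 1.7·574.
So N* = -321/-0.676 = 474, and then M* = 574 - 0.986·474 = 106.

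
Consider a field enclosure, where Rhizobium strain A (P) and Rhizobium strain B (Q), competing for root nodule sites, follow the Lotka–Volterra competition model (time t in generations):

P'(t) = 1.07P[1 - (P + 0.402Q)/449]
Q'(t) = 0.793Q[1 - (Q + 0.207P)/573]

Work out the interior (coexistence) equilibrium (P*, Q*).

Setting both brackets to zero gives the nullclines P + 0.402Q = 449 and 0.207P + Q = 573.
Substituting Q = 573 - 0.207P into the first: P(1 - 0.402·0.207) = 449 - 0.402·573.
So P* = 219/0.917 = 239, and then Q* = 573 - 0.207·239 = 524.

P* ≈ 239, Q* ≈ 524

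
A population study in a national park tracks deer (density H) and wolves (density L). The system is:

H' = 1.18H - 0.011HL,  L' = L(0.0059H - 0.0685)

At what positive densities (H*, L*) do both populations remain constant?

H* ≈ 11.6, L* ≈ 107

Set dL/dt = 0 with L > 0: 0.0059H - 0.0685 = 0, so H* = 0.0685/0.0059 = 11.6.
Set dH/dt = 0 with H > 0: 1.18 - 0.011L = 0, so L* = 1.18/0.011 = 107.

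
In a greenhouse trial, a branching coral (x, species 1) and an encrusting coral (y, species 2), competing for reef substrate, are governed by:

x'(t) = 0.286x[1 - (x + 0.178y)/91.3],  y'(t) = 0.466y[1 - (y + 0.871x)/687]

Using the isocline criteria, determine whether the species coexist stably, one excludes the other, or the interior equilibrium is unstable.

Compare the nullcline intercepts: K1/α12 = 91.3/0.178 = 513 < K2 = 687; K2/α21 = 687/0.871 = 789 > K1 = 91.3.
Since the inequalities point opposite ways, species 2 can invade but species 1 cannot.

species 2 excludes species 1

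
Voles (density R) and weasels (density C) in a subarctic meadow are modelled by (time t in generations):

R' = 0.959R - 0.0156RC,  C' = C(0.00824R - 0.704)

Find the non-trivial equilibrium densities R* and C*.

Set dC/dt = 0 with C > 0: 0.00824R - 0.704 = 0, so R* = 0.704/0.00824 = 85.4.
Set dR/dt = 0 with R > 0: 0.959 - 0.0156C = 0, so C* = 0.959/0.0156 = 61.5.

R* ≈ 85.4, C* ≈ 61.5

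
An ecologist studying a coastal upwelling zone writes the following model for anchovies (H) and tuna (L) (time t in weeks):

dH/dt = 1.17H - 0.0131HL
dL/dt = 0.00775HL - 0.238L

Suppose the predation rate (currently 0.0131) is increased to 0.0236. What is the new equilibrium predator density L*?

At the interior fixed point, setting dH/dt = 0 with H > 0 fixes L* = (prey growth rate)/(HL coefficient) — independent of the other coefficients.
With the change, L* = 1.17/0.0236 = 49.6; it falls from 89.3.

L* ≈ 49.6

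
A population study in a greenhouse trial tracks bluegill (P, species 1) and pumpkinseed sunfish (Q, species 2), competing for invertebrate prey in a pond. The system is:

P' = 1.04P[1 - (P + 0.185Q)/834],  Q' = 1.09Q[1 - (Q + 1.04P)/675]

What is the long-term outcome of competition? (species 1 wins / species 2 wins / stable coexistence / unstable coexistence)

Compare the nullcline intercepts: K1/α12 = 834/0.185 = 4510 > K2 = 675; K2/α21 = 675/1.04 = 649 < K1 = 834.
Since the inequalities point opposite ways, species 1 can invade but species 2 cannot.

species 1 excludes species 2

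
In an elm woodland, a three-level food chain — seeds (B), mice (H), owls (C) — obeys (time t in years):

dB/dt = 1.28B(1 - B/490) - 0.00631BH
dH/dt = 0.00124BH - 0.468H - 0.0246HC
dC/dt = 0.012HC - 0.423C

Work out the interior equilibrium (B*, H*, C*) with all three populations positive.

From dC/dt = 0: 0.012H* = 0.423, so H* = 35.2.
From dB/dt = 0: 1.28(1 - B*/490) = 0.00631·35.2, giving B* = 490·(1 - 0.174) = 405.
From dH/dt = 0: 0.00124·405 - 0.468 = 0.0246C*, so C* = 0.034/0.0246 = 1.38.

B* ≈ 405, H* ≈ 35.2, C* ≈ 1.38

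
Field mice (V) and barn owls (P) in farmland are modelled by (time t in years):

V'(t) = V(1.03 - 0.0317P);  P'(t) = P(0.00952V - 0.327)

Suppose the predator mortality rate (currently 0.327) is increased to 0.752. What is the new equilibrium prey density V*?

V* ≈ 79

At the interior fixed point, setting dP/dt = 0 with P > 0 fixes V* = (predator death rate)/(VP coefficient) — independent of the other coefficients.
With the change, V* = 0.752/0.00952 = 79; it rises from 34.3.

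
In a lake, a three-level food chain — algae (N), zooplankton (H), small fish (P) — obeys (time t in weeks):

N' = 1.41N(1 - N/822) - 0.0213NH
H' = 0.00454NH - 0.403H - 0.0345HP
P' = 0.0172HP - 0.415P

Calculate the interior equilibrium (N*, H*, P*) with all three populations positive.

From dP/dt = 0: 0.0172H* = 0.415, so H* = 24.1.
From dN/dt = 0: 1.41(1 - N*/822) = 0.0213·24.1, giving N* = 822·(1 - 0.364) = 522.
From dH/dt = 0: 0.00454·522 - 0.403 = 0.0345P*, so P* = 1.97/0.0345 = 57.1.

N* ≈ 522, H* ≈ 24.1, P* ≈ 57.1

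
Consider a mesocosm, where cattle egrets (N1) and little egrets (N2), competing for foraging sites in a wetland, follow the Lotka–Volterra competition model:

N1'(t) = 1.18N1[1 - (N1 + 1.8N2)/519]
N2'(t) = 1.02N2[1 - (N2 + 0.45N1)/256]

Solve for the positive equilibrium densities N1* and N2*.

Setting both brackets to zero gives the nullclines N1 + 1.8N2 = 519 and 0.45N1 + N2 = 256.
Substituting N2 = 256 - 0.45N1 into the first: N1(1 - 1.8·0.45) = 519 - 1.8·256.
So N1* = 58.2/0.19 = 306, and then N2* = 256 - 0.45·306 = 118.

N1* ≈ 306, N2* ≈ 118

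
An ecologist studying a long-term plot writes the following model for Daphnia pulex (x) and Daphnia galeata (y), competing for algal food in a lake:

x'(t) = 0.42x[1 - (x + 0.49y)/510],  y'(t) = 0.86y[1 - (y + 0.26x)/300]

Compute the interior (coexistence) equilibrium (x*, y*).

Setting both brackets to zero gives the nullclines x + 0.49y = 510 and 0.26x + y = 300.
Substituting y = 300 - 0.26x into the first: x(1 - 0.49·0.26) = 510 - 0.49·300.
So x* = 363/0.873 = 416, and then y* = 300 - 0.26·416 = 192.

x* ≈ 416, y* ≈ 192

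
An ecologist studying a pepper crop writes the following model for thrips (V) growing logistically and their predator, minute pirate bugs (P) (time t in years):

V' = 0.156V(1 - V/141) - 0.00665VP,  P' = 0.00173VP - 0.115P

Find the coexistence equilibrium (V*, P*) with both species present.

V* ≈ 66.5, P* ≈ 12.4

From dP/dt = 0 with P > 0: 0.00173V* = 0.115, so V* = 66.5.
Substitute into dV/dt = 0: 0.156(1 - 66.5/141) = 0.00665P*.
The bracket is 0.529, giving P* = 0.0825/0.00665 = 12.4.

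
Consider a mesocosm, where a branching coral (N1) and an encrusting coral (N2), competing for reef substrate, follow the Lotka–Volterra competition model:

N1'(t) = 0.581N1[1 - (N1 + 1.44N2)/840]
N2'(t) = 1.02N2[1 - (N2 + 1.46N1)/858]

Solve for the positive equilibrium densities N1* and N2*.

Setting both brackets to zero gives the nullclines N1 + 1.44N2 = 840 and 1.46N1 + N2 = 858.
Substituting N2 = 858 - 1.46N1 into the first: N1(1 - 1.44·1.46) = 840 - 1.44·858.
So N1* = -396/-1.1 = 359, and then N2* = 858 - 1.46·359 = 334.

N1* ≈ 359, N2* ≈ 334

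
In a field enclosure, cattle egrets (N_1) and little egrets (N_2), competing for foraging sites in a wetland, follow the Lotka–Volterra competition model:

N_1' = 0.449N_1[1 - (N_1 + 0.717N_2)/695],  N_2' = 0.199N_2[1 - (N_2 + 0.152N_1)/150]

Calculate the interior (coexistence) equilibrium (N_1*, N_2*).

N_1* ≈ 659, N_2* ≈ 49.8

Setting both brackets to zero gives the nullclines N_1 + 0.717N_2 = 695 and 0.152N_1 + N_2 = 150.
Substituting N_2 = 150 - 0.152N_1 into the first: N_1(1 - 0.717·0.152) = 695 - 0.717·150.
So N_1* = 587/0.891 = 659, and then N_2* = 150 - 0.152·659 = 49.8.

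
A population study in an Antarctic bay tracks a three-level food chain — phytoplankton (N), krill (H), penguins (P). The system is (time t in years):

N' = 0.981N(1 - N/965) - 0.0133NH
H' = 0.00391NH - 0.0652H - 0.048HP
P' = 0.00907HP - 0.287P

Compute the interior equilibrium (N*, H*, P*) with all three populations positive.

N* ≈ 551, H* ≈ 31.6, P* ≈ 43.5

From dP/dt = 0: 0.00907H* = 0.287, so H* = 31.6.
From dN/dt = 0: 0.981(1 - N*/965) = 0.0133·31.6, giving N* = 965·(1 - 0.429) = 551.
From dH/dt = 0: 0.00391·551 - 0.0652 = 0.048P*, so P* = 2.09/0.048 = 43.5.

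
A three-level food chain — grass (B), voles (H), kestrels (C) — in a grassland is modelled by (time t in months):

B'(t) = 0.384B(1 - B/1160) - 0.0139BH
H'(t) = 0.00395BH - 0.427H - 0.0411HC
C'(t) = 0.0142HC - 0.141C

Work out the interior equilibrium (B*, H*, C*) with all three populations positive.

B* ≈ 743, H* ≈ 9.93, C* ≈ 61

From dC/dt = 0: 0.0142H* = 0.141, so H* = 9.93.
From dB/dt = 0: 0.384(1 - B*/1160) = 0.0139·9.93, giving B* = 1160·(1 - 0.359) = 743.
From dH/dt = 0: 0.00395·743 - 0.427 = 0.0411C*, so C* = 2.51/0.0411 = 61.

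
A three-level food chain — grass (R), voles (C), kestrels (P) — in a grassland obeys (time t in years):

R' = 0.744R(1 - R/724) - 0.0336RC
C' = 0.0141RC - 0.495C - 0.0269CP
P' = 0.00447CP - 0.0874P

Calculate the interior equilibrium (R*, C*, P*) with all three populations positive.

R* ≈ 84.7, C* ≈ 19.6, P* ≈ 26

From dP/dt = 0: 0.00447C* = 0.0874, so C* = 19.6.
From dR/dt = 0: 0.744(1 - R*/724) = 0.0336·19.6, giving R* = 724·(1 - 0.883) = 84.7.
From dC/dt = 0: 0.0141·84.7 - 0.495 = 0.0269P*, so P* = 0.699/0.0269 = 26.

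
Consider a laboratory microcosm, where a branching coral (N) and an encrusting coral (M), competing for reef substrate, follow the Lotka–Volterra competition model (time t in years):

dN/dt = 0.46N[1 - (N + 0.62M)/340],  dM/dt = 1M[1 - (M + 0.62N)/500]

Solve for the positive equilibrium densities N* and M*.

N* ≈ 48.7, M* ≈ 470

Setting both brackets to zero gives the nullclines N + 0.62M = 340 and 0.62N + M = 500.
Substituting M = 500 - 0.62N into the first: N(1 - 0.62·0.62) = 340 - 0.62·500.
So N* = 30/0.616 = 48.7, and then M* = 500 - 0.62·48.7 = 470.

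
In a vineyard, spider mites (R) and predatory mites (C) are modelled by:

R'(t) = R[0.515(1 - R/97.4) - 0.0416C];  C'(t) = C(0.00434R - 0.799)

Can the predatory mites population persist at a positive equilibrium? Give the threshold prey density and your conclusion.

Threshold R = 184; K < 184, so no, the predator goes extinct.

The predator equation gives dC/dt > 0 only when R > 0.799/0.00434 = 184.
Without the predator, R → K = 97.4. Since 97.4 < 184, the predator cannot invade.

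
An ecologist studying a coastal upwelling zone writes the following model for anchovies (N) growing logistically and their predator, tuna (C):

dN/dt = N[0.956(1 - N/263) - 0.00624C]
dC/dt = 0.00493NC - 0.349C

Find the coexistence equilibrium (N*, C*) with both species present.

From dC/dt = 0 with C > 0: 0.00493N* = 0.349, so N* = 70.8.
Substitute into dN/dt = 0: 0.956(1 - 70.8/263) = 0.00624C*.
The bracket is 0.731, giving C* = 0.699/0.00624 = 112.

N* ≈ 70.8, C* ≈ 112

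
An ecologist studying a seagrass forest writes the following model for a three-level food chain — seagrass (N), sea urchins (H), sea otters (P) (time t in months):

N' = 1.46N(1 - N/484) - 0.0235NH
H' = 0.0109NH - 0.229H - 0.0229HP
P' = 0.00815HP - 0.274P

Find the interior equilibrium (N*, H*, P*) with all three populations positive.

N* ≈ 222, H* ≈ 33.6, P* ≈ 95.7

From dP/dt = 0: 0.00815H* = 0.274, so H* = 33.6.
From dN/dt = 0: 1.46(1 - N*/484) = 0.0235·33.6, giving N* = 484·(1 - 0.541) = 222.
From dH/dt = 0: 0.0109·222 - 0.229 = 0.0229P*, so P* = 2.19/0.0229 = 95.7.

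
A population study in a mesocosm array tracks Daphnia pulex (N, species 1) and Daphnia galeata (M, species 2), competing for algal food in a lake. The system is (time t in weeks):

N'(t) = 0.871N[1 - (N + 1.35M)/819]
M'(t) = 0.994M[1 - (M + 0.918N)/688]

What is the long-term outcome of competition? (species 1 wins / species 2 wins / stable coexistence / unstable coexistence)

unstable coexistence (outcome depends on initial conditions)

Compare the nullcline intercepts: K1/α12 = 819/1.35 = 607 < K2 = 688; K2/α21 = 688/0.918 = 749 < K1 = 819.
Since both are reversed, neither can invade when rare; the interior point is a saddle.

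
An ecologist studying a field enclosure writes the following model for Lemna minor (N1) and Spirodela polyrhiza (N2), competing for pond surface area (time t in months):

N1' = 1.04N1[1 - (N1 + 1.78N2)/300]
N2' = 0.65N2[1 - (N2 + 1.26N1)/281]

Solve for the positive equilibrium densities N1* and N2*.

Setting both brackets to zero gives the nullclines N1 + 1.78N2 = 300 and 1.26N1 + N2 = 281.
Substituting N2 = 281 - 1.26N1 into the first: N1(1 - 1.78·1.26) = 300 - 1.78·281.
So N1* = -200/-1.24 = 161, and then N2* = 281 - 1.26·161 = 78.

N1* ≈ 161, N2* ≈ 78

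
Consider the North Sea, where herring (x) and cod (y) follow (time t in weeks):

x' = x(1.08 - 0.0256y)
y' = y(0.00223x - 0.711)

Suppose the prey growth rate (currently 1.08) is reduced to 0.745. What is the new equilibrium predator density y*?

y* ≈ 29.1

At the interior fixed point, setting dx/dt = 0 with x > 0 fixes y* = (prey growth rate)/(xy coefficient) — independent of the other coefficients.
With the change, y* = 0.745/0.0256 = 29.1; it falls from 42.2.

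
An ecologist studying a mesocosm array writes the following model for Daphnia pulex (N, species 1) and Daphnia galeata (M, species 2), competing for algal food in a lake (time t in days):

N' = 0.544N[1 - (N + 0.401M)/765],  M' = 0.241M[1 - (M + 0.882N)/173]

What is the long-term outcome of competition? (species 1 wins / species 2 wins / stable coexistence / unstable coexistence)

species 1 excludes species 2

Compare the nullcline intercepts: K1/α12 = 765/0.401 = 1910 > K2 = 173; K2/α21 = 173/0.882 = 196 < K1 = 765.
Since the inequalities point opposite ways, species 1 can invade but species 2 cannot.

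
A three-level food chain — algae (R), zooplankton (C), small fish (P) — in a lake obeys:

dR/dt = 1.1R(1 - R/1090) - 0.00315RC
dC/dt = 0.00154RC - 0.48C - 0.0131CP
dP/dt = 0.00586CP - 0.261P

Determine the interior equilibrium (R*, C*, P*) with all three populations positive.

From dP/dt = 0: 0.00586C* = 0.261, so C* = 44.5.
From dR/dt = 0: 1.1(1 - R*/1090) = 0.00315·44.5, giving R* = 1090·(1 - 0.128) = 951.
From dC/dt = 0: 0.00154·951 - 0.48 = 0.0131P*, so P* = 0.985/0.0131 = 75.2.

R* ≈ 951, C* ≈ 44.5, P* ≈ 75.2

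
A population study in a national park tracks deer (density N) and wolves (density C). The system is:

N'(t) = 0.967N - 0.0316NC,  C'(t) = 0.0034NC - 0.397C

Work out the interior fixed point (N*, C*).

Set dC/dt = 0 with C > 0: 0.0034N - 0.397 = 0, so N* = 0.397/0.0034 = 117.
Set dN/dt = 0 with N > 0: 0.967 - 0.0316C = 0, so C* = 0.967/0.0316 = 30.6.

N* ≈ 117, C* ≈ 30.6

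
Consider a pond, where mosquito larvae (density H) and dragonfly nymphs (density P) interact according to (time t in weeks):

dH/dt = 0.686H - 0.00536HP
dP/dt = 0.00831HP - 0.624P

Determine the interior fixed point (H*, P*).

H* ≈ 75.1, P* ≈ 128

Set dP/dt = 0 with P > 0: 0.00831H - 0.624 = 0, so H* = 0.624/0.00831 = 75.1.
Set dH/dt = 0 with H > 0: 0.686 - 0.00536P = 0, so P* = 0.686/0.00536 = 128.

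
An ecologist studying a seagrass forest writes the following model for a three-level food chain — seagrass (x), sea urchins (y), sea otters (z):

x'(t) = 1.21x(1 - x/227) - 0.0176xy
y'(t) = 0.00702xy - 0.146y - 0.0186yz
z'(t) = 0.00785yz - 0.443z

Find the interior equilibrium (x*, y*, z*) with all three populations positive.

From dz/dt = 0: 0.00785y* = 0.443, so y* = 56.4.
From dx/dt = 0: 1.21(1 - x*/227) = 0.0176·56.4, giving x* = 227·(1 - 0.821) = 40.7.
From dy/dt = 0: 0.00702·40.7 - 0.146 = 0.0186z*, so z* = 0.139/0.0186 = 7.5.

x* ≈ 40.7, y* ≈ 56.4, z* ≈ 7.5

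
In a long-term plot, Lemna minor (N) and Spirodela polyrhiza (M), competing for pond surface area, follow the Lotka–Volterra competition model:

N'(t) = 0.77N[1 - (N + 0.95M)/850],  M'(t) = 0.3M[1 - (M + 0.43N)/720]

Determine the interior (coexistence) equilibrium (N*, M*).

N* ≈ 281, M* ≈ 599

Setting both brackets to zero gives the nullclines N + 0.95M = 850 and 0.43N + M = 720.
Substituting M = 720 - 0.43N into the first: N(1 - 0.95·0.43) = 850 - 0.95·720.
So N* = 166/0.592 = 281, and then M* = 720 - 0.43·281 = 599.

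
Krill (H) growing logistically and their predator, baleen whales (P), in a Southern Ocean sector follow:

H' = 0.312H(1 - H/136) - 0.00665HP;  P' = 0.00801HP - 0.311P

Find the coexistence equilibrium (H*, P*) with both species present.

From dP/dt = 0 with P > 0: 0.00801H* = 0.311, so H* = 38.8.
Substitute into dH/dt = 0: 0.312(1 - 38.8/136) = 0.00665P*.
The bracket is 0.715, giving P* = 0.223/0.00665 = 33.5.

H* ≈ 38.8, P* ≈ 33.5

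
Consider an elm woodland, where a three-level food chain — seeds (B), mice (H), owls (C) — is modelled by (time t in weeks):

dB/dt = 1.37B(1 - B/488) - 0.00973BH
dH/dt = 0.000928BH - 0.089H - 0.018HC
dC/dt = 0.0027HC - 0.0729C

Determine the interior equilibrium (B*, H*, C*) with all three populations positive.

From dC/dt = 0: 0.0027H* = 0.0729, so H* = 27.
From dB/dt = 0: 1.37(1 - B*/488) = 0.00973·27, giving B* = 488·(1 - 0.192) = 394.
From dH/dt = 0: 0.000928·394 - 0.089 = 0.018C*, so C* = 0.277/0.018 = 15.4.

B* ≈ 394, H* ≈ 27, C* ≈ 15.4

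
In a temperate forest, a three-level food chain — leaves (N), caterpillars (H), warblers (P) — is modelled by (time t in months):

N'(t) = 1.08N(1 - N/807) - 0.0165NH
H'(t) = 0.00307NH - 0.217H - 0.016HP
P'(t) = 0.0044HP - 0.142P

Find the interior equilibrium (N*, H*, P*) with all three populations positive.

From dP/dt = 0: 0.0044H* = 0.142, so H* = 32.3.
From dN/dt = 0: 1.08(1 - N*/807) = 0.0165·32.3, giving N* = 807·(1 - 0.493) = 409.
From dH/dt = 0: 0.00307·409 - 0.217 = 0.016P*, so P* = 1.04/0.016 = 64.9.

N* ≈ 409, H* ≈ 32.3, P* ≈ 64.9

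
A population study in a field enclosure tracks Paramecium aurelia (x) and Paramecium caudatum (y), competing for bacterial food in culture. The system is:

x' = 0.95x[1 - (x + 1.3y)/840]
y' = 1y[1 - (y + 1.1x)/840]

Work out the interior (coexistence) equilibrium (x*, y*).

Setting both brackets to zero gives the nullclines x + 1.3y = 840 and 1.1x + y = 840.
Substituting y = 840 - 1.1x into the first: x(1 - 1.3·1.1) = 840 - 1.3·840.
So x* = -252/-0.43 = 586, and then y* = 840 - 1.1·586 = 195.

x* ≈ 586, y* ≈ 195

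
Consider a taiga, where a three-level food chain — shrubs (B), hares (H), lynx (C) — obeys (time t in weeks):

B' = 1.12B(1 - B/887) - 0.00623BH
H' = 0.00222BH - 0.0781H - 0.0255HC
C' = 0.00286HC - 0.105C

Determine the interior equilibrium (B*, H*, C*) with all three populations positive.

B* ≈ 706, H* ≈ 36.7, C* ≈ 58.4

From dC/dt = 0: 0.00286H* = 0.105, so H* = 36.7.
From dB/dt = 0: 1.12(1 - B*/887) = 0.00623·36.7, giving B* = 887·(1 - 0.204) = 706.
From dH/dt = 0: 0.00222·706 - 0.0781 = 0.0255C*, so C* = 1.49/0.0255 = 58.4.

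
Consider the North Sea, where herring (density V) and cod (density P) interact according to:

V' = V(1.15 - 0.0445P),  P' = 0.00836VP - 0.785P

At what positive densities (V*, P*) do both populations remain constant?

V* ≈ 93.9, P* ≈ 25.8

Set dP/dt = 0 with P > 0: 0.00836V - 0.785 = 0, so V* = 0.785/0.00836 = 93.9.
Set dV/dt = 0 with V > 0: 1.15 - 0.0445P = 0, so P* = 1.15/0.0445 = 25.8.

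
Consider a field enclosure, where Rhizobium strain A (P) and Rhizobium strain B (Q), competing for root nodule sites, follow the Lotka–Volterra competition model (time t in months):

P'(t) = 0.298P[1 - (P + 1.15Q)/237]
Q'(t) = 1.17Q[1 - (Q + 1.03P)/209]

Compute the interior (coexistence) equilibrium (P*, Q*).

P* ≈ 18.2, Q* ≈ 190

Setting both brackets to zero gives the nullclines P + 1.15Q = 237 and 1.03P + Q = 209.
Substituting Q = 209 - 1.03P into the first: P(1 - 1.15·1.03) = 237 - 1.15·209.
So P* = -3.35/-0.184 = 18.2, and then Q* = 209 - 1.03·18.2 = 190.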